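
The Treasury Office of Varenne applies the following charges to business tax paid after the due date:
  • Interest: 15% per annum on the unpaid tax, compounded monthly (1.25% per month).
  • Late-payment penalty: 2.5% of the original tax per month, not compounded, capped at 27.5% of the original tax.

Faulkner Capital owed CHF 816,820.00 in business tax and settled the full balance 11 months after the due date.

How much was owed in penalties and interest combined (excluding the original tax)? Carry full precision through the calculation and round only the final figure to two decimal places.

Penalty (uncapped): 11 × 2.5% × CHF 816,820.00 = CHF 224,625.50; cap = 27.5% × CHF 816,820.00 = CHF 224,625.50 → penalty = CHF 224,625.50
Interest: CHF 816,820.00 × ((1 + 0.0125)^11 − 1) = CHF 816,820.00 × 0.1464242… = CHF 119,602.2273…
Penalties + interest = CHF 224,625.5000 + CHF 119,602.2273… = CHF 344,227.73

CHF 344,227.73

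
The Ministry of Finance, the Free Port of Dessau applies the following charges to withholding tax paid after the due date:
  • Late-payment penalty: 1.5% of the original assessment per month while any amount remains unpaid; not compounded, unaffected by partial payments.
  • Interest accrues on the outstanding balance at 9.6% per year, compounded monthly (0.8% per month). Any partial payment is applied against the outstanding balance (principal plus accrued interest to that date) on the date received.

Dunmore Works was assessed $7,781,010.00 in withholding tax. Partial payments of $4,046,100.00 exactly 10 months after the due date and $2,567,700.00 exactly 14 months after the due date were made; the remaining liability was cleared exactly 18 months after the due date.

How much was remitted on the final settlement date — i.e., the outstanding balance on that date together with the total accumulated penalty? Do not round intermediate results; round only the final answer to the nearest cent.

$4,118,614.53

Balance at month 10: $7,781,010.0000 × (1 + 0.008)^10 = $8,426,384.9317…
After $4,046,100.00 payment: $8,426,384.9317… − $4,046,100.00 = $4,380,284.9317…
Balance at month 14: $4,380,284.9317… × (1 + 0.008)^4 = $4,522,145.0676…
After $2,567,700.00 payment: $4,522,145.0676… − $2,567,700.00 = $1,954,445.0676…
Balance at month 18: $1,954,445.0676… × (1 + 0.008)^4 = $2,017,741.8274…
Penalty: 18 × 1.5% × $7,781,010.00 = $2,100,872.70
Final settlement = outstanding balance + penalty = $2,017,741.8274… + $2,100,872.70 = $4,118,614.53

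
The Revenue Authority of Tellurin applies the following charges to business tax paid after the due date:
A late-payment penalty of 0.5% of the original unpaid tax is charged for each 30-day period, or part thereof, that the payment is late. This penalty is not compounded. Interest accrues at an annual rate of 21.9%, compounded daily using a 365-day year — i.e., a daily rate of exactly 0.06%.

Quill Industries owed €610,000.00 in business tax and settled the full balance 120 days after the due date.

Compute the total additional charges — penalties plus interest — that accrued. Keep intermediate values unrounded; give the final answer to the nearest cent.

Penalty periods: ⌈120/30⌉ = 4; penalty = 4 × 0.5% × €610,000.00 = €12,200.00
Interest: €610,000.00 × ((1 + 0.0006)^120 − 1) = €610,000.00 × 0.07463214… = €45,525.6060…
Penalties + interest = €12,200.0000 + €45,525.6060… = €57,725.61

€57,725.61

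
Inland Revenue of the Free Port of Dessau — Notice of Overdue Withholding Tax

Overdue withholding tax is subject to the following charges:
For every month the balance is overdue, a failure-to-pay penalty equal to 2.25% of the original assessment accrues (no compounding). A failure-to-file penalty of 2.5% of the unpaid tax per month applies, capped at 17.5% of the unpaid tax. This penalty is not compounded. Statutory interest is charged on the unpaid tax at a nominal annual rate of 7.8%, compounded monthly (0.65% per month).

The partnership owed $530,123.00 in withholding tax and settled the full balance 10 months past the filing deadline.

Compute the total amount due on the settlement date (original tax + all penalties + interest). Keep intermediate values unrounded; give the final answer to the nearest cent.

$777,655.76

Failure-to-file: 10 × 2.5% × $530,123.00 = $132,530.75, capped at 17.5% × $530,123.00 = $92,771.53…
Failure-to-pay penalty = 2.25% × $530,123.00 × 10 mo = $119,277.68…
Interest: $530,123.00 × ((1 + 0.0065)^10 − 1) = $530,123.00 × 0.0669346… = $35,483.5618…
Total = $530,123.00 + $212,049.2000 + $35,483.5618… = $777,655.76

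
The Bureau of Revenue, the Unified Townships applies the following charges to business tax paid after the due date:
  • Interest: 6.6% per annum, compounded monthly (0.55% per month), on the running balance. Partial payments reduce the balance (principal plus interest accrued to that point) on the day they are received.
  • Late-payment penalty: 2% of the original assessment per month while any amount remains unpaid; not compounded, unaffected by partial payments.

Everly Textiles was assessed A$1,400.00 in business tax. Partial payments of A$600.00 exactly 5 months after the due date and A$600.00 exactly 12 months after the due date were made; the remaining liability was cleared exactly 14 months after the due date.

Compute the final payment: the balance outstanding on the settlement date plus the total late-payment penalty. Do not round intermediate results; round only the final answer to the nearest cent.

Balance at month 5: A$1,400.0000 × (1 + 0.0055)^5 = A$1,438.9258…
After A$600.00 payment: A$1,438.9258… − A$600.00 = A$838.9258…
Balance at month 12: A$838.9258… × (1 + 0.0055)^7 = A$871.7623…
After A$600.00 payment: A$871.7623… − A$600.00 = A$271.7623…
Balance at month 14: A$271.7623… × (1 + 0.0055)^2 = A$274.7599…
Penalty: 14 × 2% × A$1,400.00 = A$392.00
Final settlement = outstanding balance + penalty = A$274.7599… + A$392.00 = A$666.76

A$666.76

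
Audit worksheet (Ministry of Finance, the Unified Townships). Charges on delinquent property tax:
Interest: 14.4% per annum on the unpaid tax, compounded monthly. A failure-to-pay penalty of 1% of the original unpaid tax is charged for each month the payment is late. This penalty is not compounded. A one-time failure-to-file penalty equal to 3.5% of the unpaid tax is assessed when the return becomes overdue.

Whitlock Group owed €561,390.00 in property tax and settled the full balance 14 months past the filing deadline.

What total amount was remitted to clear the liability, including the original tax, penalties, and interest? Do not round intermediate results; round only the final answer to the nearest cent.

€761,668.27

Failure-to-file penalty: 3.5% × €561,390.00 = €19,648.65
Failure-to-pay penalty = 1% × €561,390.00 × 14 mo = €78,594.60
Interest (14.4%/yr ÷ 12 = 1.2%/month): €561,390.00 × ((1 + 0.012)^14 − 1) = €102,035.0218…
Total = €561,390.00 + €98,243.2500 + €102,035.0218… = €761,668.27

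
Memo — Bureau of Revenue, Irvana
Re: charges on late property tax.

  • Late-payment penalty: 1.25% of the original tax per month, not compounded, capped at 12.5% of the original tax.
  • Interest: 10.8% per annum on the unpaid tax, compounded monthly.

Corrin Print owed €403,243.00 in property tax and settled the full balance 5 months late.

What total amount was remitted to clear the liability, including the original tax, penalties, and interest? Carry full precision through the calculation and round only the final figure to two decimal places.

€446,921.20

Penalty: 5 × 1.25% × €403,243.00 = €25,202.69… (below the 12.5% cap of €50,405.38…)
Interest (10.8%/yr ÷ 12 = 0.9%/month): €403,243.00 × ((1 + 0.009)^5 − 1) = €18,475.5147…
Total = €403,243.00 + €25,202.6875 + €18,475.5147… = €446,921.20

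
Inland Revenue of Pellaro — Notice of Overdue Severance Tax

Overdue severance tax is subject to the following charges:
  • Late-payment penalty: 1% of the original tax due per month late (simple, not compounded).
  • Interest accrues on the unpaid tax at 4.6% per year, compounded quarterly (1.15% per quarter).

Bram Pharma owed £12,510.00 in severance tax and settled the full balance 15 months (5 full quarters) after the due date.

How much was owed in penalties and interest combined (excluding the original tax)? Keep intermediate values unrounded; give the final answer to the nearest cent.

Late-payment penalty: 15 × 1% × £12,510.00 = £1,876.50
Interest: £12,510.00 × ((1 + 0.0115)^5 − 1) = £12,510.00 × 0.0588378… = £736.0608…
Penalties + interest = £1,876.5000 + £736.0608… = £2,612.56

£2,612.56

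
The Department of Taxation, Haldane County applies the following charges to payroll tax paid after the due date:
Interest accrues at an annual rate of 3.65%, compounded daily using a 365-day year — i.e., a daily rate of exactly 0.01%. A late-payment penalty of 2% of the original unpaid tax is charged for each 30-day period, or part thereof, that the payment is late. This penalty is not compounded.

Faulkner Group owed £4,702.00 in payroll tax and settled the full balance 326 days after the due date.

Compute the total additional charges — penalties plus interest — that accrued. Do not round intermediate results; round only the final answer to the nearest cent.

£1,190.24

Penalty periods: ⌈326/30⌉ = 11; penalty = 11 × 2% × £4,702.00 = £1,034.44
Interest: £4,702.00 × ((1 + 0.0001)^326 − 1) = £4,702.00 × 0.03313552… = £155.8032…
Penalties + interest = £1,034.4400 + £155.8032… = £1,190.24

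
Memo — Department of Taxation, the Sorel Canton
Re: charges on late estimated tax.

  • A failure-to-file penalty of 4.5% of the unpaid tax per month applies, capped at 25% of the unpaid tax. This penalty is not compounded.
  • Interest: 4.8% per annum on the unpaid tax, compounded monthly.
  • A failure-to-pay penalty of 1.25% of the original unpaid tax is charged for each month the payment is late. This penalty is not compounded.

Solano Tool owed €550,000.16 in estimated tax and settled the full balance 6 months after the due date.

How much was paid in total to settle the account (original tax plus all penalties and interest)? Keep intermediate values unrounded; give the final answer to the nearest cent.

Failure-to-file: 6 × 4.5% × €550,000.16 = €148,500.04…, capped at 25% × €550,000.16 = €137,500.04
Failure-to-pay penalty: 6 × 1.25% × €550,000.16 = €41,250.01…
Interest (4.8%/yr ÷ 12 = 0.4%/month): €550,000.16 × ((1 + 0.004)^6 − 1) = €13,332.7100…
Total = €550,000.16 + €178,750.0520 + €13,332.7100… = €742,082.92

€742,082.92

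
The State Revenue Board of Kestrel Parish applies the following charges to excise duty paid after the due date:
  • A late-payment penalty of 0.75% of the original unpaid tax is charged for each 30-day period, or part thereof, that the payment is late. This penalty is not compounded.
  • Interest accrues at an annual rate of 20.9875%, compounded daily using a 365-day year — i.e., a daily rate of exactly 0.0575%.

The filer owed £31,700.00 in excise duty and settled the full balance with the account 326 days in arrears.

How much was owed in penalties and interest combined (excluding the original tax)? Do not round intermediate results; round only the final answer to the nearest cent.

Penalty periods: ⌈326/30⌉ = 11; penalty = 11 × 0.75% × £31,700.00 = £2,615.25
Interest: £31,700.00 × ((1 + 0.000575)^326 − 1) = £31,700.00 × 0.20610496… = £6,533.5273…
Penalties + interest = £2,615.2500 + £6,533.5273… = £9,148.78

£9,148.78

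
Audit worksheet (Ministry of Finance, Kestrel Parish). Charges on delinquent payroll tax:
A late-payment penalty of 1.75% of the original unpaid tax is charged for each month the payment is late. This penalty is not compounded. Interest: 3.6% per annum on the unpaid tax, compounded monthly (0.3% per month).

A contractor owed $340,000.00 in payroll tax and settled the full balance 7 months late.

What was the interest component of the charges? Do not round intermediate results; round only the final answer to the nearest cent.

$7,204.58

Interest: $340,000.00 × ((1 + 0.003)^7 − 1) = $340,000.00 × 0.0211899… = $7,204.5823…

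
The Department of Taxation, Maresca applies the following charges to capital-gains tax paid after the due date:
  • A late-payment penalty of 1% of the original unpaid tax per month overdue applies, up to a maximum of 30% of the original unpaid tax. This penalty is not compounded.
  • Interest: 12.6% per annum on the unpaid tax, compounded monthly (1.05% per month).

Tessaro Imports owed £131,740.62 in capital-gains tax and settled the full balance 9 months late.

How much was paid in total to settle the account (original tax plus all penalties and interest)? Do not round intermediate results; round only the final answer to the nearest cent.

£156,582.66

Penalty: 9 × 1% × £131,740.62 = £11,856.66… (below the 30% cap of £39,522.19…)
Interest: £131,740.62 × ((1 + 0.0105)^9 − 1) = £131,740.62 × 0.0985678… = £12,985.3815…
Total = £131,740.62 + £11,856.6558 + £12,985.3815… = £156,582.66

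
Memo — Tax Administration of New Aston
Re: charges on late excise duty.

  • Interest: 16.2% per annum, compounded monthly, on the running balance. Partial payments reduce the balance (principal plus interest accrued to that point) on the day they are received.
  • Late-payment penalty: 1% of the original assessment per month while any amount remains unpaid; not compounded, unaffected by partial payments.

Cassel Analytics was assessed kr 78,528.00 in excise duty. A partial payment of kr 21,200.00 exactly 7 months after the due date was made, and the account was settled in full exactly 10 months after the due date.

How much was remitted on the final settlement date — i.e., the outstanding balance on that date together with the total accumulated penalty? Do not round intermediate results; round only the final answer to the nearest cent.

Monthly rate = 16.2% ÷ 12 = 1.35%
Balance at month 7: kr 78,528.0000 × (1 + 0.0135)^7 = kr 86,256.2966…
After kr 21,200.00 payment: kr 86,256.2966… − kr 21,200.00 = kr 65,056.2966…
Balance at month 10: kr 65,056.2966… × (1 + 0.0135)^3 = kr 67,726.8062…
Penalty: 10 × 1% × kr 78,528.00 = kr 7,852.80
Final settlement = outstanding balance + penalty = kr 67,726.8062… + kr 7,852.80 = kr 75,579.61

kr 75,579.61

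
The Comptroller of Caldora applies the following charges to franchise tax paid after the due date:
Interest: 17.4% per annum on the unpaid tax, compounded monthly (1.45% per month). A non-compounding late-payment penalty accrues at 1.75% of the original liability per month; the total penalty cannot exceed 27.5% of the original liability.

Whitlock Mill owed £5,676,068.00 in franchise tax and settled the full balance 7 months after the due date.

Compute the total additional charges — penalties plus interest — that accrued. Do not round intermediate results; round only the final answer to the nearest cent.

Penalty: 7 × 1.75% × £5,676,068.00 = £695,318.33 (below the 27.5% cap of £1,560,918.70)
Interest: £5,676,068.00 × ((1 + 0.0145)^7 − 1) = £5,676,068.00 × 0.1060235… = £601,796.6670…
Penalties + interest = £695,318.3300 + £601,796.6670… = £1,297,115.00

£1,297,115.00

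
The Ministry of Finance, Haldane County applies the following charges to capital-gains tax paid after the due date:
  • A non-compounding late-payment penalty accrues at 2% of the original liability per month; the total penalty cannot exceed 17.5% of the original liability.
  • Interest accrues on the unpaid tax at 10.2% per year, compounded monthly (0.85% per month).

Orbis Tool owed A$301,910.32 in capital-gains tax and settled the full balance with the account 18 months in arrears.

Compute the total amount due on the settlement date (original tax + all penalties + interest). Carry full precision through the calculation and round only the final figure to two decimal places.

A$404,430.53

Penalty (uncapped): 18 × 2% × A$301,910.32 = A$108,687.72…; cap = 17.5% × A$301,910.32 = A$52,834.31… → penalty = A$52,834.31…
Interest: A$301,910.32 × ((1 + 0.0085)^18 − 1) = A$301,910.32 × 0.1645717… = A$49,685.9057…
Total = A$301,910.32 + A$52,834.3060 + A$49,685.9057… = A$404,430.53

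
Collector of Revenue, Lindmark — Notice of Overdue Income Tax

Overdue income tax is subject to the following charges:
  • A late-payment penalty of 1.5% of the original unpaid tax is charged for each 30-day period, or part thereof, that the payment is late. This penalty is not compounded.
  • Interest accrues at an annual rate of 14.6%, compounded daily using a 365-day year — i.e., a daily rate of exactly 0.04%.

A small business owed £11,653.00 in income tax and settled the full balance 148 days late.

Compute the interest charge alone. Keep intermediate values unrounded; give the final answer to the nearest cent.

Interest: £11,653.00 × ((1 + 0.0004)^148 − 1) = £11,653.00 × 0.06097486… = £710.5400…

£710.54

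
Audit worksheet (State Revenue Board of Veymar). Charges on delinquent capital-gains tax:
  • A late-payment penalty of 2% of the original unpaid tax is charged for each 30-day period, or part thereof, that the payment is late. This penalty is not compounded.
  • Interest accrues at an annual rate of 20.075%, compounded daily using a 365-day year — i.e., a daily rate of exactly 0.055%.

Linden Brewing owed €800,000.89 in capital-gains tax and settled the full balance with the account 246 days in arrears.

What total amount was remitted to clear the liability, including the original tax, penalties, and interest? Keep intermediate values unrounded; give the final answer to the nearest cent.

€1,059,871.27

Penalty periods: ⌈246/30⌉ = 9; penalty = 9 × 2% × €800,000.89 = €144,000.16…
Interest: €800,000.89 × ((1 + 0.00055)^246 − 1) = €800,000.89 × 0.14483762… = €115,870.2210…
Total = €800,000.89 + €144,000.1602 + €115,870.2210… = €1,059,871.27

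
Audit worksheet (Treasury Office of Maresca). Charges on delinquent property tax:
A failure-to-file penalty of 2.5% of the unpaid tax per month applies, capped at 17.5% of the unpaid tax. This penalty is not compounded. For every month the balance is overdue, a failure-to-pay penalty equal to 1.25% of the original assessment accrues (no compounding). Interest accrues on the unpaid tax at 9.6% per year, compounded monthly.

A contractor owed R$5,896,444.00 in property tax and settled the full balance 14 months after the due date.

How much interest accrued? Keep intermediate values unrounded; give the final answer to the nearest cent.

R$695,866.09

Interest (9.6%/yr ÷ 12 = 0.8%/month): R$5,896,444.00 × ((1 + 0.008)^14 − 1) = R$695,866.0938…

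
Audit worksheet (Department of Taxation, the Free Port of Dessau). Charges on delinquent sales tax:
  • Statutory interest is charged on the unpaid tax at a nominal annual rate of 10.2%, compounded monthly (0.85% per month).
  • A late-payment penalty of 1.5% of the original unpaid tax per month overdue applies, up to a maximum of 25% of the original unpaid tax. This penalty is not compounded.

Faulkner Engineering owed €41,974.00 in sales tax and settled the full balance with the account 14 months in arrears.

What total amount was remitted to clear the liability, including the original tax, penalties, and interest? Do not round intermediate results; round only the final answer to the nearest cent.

Penalty: 14 × 1.5% × €41,974.00 = €8,814.54 (below the 25% cap of €10,493.50)
Interest: €41,974.00 × ((1 + 0.0085)^14 − 1) = €41,974.00 × 0.1258036… = €5,280.4806…
Total = €41,974.00 + €8,814.5400 + €5,280.4806… = €56,069.02

€56,069.02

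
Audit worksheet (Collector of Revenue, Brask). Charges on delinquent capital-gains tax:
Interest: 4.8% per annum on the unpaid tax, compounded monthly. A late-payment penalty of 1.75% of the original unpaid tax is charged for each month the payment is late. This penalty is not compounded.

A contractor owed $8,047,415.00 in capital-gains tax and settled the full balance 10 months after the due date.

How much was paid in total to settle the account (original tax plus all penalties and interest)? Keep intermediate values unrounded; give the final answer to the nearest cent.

$9,783,465.60

Late-payment penalty: 10 × 1.75% × $8,047,415.00 = $1,408,297.63…
Interest (4.8%/yr ÷ 12 = 0.4%/month): $8,047,415.00 × ((1 + 0.004)^10 − 1) = $327,752.9777…
Total = $8,047,415.00 + $1,408,297.6250 + $327,752.9777… = $9,783,465.60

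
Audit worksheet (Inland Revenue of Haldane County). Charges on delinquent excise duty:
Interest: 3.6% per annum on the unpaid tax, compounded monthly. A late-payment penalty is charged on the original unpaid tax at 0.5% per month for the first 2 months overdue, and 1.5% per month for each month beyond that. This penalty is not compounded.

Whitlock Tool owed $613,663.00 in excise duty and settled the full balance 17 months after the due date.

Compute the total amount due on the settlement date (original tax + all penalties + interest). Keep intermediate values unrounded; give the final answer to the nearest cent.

Penalty, months 1–2: 2 × 0.5% × $613,663.00 = $6,136.63
Penalty, months 3–17: 15 × 1.5% × $613,663.00 = $138,074.18…
Interest (3.6%/yr ÷ 12 = 0.3%/month): $613,663.00 × ((1 + 0.003)^17 − 1) = $32,059.3226…
Total = $613,663.00 + $144,210.8050 + $32,059.3226… = $789,933.13

$789,933.13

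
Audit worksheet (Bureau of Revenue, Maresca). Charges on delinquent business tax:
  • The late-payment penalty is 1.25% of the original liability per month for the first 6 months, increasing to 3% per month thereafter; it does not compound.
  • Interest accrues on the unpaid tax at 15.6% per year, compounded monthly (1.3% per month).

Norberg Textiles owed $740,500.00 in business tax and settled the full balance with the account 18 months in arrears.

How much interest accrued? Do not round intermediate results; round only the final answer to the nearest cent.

Interest: $740,500.00 × ((1 + 0.013)^18 − 1) = $740,500.00 × 0.2617404… = $193,818.7821…

$193,818.78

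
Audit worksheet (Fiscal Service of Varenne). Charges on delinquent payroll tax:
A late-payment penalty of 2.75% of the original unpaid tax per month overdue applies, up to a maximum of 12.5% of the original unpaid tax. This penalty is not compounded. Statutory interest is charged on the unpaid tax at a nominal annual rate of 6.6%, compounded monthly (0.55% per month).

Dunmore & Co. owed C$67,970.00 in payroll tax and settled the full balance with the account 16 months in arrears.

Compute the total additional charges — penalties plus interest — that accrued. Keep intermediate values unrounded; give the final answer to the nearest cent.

C$14,730.79

Penalty (uncapped): 16 × 2.75% × C$67,970.00 = C$29,906.80; cap = 12.5% × C$67,970.00 = C$8,496.25 → penalty = C$8,496.25
Interest: C$67,970.00 × ((1 + 0.0055)^16 − 1) = C$67,970.00 × 0.0917249… = C$6,234.5386…
Penalties + interest = C$8,496.2500 + C$6,234.5386… = C$14,730.79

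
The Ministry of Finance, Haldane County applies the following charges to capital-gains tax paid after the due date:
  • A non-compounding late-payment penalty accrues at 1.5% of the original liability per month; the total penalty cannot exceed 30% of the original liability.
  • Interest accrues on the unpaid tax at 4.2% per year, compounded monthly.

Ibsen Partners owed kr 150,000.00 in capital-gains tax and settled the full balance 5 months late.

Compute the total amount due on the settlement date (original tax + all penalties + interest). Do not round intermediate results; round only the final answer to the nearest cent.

Penalty: 5 × 1.5% × kr 150,000.00 = kr 11,250.00 (below the 30% cap of kr 45,000.00)
Interest (4.2%/yr ÷ 12 = 0.35%/month): kr 150,000.00 × ((1 + 0.0035)^5 − 1) = kr 2,643.4394…
Total = kr 150,000.00 + kr 11,250.0000 + kr 2,643.4394… = kr 163,893.44

kr 163,893.44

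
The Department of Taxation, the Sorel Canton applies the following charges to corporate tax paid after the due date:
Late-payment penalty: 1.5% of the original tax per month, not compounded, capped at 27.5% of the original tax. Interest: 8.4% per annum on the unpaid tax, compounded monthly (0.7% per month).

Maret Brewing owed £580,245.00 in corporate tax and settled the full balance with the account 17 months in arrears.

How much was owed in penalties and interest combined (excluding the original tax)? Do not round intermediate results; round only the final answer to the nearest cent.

Penalty: 17 × 1.5% × £580,245.00 = £147,962.48… (below the 27.5% cap of £159,567.38…)
Interest: £580,245.00 × ((1 + 0.007)^17 − 1) = £580,245.00 × 0.1259031… = £73,054.6210…
Penalties + interest = £147,962.4750 + £73,054.6210… = £221,017.10

£221,017.10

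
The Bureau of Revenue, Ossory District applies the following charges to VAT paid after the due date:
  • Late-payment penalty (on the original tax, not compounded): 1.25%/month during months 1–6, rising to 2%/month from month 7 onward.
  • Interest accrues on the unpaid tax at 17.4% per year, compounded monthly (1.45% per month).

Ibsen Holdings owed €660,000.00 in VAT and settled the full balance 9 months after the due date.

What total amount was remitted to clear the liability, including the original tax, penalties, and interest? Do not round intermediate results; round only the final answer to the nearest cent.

Penalty, months 1–6: 6 × 1.25% × €660,000.00 = €49,500.00
Penalty, months 7–9: 3 × 2% × €660,000.00 = €39,600.00
Interest: €660,000.00 × ((1 + 0.0145)^9 − 1) = €660,000.00 × 0.1383307… = €91,298.2857…
Total = €660,000.00 + €89,100.0000 + €91,298.2857… = €840,398.29

€840,398.29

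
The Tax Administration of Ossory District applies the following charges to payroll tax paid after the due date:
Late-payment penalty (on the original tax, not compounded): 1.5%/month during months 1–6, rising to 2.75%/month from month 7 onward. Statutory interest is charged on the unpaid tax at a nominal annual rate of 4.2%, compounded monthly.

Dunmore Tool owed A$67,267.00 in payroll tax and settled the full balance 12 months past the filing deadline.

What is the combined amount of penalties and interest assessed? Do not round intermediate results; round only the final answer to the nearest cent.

A$20,033.32

Penalty, months 1–6: 6 × 1.5% × A$67,267.00 = A$6,054.03
Penalty, months 7–12: 6 × 2.75% × A$67,267.00 = A$11,099.06…
Interest (4.2%/yr ÷ 12 = 0.35%/month): A$67,267.00 × ((1 + 0.0035)^12 − 1) = A$2,880.2389…
Penalties + interest = A$17,153.0850 + A$2,880.2389… = A$20,033.32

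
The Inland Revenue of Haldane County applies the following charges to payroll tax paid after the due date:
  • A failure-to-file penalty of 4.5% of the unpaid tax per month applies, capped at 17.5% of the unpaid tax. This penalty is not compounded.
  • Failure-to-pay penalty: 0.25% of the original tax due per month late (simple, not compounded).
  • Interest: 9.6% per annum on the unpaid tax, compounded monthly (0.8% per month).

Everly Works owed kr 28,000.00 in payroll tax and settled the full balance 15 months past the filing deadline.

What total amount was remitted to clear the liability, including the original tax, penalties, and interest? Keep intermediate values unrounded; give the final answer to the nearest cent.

kr 37,504.84

Failure-to-file: 15 × 4.5% × kr 28,000.00 = kr 18,900.00, capped at 17.5% × kr 28,000.00 = kr 4,900.00
Failure-to-pay penalty: 15 × 0.25% × kr 28,000.00 = kr 1,050.00
Interest: kr 28,000.00 × ((1 + 0.008)^15 − 1) = kr 28,000.00 × 0.1269587… = kr 3,554.8422…
Total = kr 28,000.00 + kr 5,950.0000 + kr 3,554.8422… = kr 37,504.84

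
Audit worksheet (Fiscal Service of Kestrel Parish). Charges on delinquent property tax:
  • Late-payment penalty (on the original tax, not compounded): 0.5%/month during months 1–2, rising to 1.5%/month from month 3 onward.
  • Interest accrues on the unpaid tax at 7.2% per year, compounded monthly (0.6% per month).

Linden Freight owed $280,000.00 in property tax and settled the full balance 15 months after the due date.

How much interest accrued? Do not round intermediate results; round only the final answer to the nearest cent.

Interest: $280,000.00 × ((1 + 0.006)^15 − 1) = $280,000.00 × 0.0938801… = $26,286.4203…

$26,286.42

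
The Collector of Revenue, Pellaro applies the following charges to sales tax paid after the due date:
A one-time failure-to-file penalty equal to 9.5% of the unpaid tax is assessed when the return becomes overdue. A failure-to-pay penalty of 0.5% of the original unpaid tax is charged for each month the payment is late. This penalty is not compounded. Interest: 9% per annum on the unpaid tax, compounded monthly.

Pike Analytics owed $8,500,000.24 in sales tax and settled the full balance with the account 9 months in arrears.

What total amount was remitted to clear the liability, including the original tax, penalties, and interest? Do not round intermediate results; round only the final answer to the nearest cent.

$10,281,267.42

Failure-to-file penalty: 9.5% × $8,500,000.24 = $807,500.02…
Failure-to-pay penalty = 0.5% × $8,500,000.24 × 9 mo = $382,500.01…
Interest (9%/yr ÷ 12 = 0.75%/month): $8,500,000.24 × ((1 + 0.0075)^9 − 1) = $591,267.1497…
Total = $8,500,000.24 + $1,190,000.0336 + $591,267.1497… = $10,281,267.42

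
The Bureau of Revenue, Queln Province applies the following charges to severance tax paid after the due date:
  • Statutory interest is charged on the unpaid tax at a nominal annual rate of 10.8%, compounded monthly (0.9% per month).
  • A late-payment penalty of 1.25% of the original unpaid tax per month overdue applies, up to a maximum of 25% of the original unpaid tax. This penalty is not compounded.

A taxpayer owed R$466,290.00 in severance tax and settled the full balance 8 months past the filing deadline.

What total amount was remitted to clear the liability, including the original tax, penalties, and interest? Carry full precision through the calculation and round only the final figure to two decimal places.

Penalty: 8 × 1.25% × R$466,290.00 = R$46,629.00 (below the 25% cap of R$116,572.50)
Interest: R$466,290.00 × ((1 + 0.009)^8 − 1) = R$466,290.00 × 0.0743093… = R$34,649.6772…
Total = R$466,290.00 + R$46,629.0000 + R$34,649.6772… = R$547,568.68

R$547,568.68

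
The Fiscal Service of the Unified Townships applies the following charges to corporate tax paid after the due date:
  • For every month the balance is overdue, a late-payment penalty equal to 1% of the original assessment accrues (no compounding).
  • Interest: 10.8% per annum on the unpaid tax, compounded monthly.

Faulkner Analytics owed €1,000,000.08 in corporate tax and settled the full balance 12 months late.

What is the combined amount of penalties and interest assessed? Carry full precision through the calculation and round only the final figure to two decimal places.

Late-payment penalty: 12 × 1% × €1,000,000.08 = €120,000.01…
Interest (10.8%/yr ÷ 12 = 0.9%/month): €1,000,000.08 × ((1 + 0.009)^12 − 1) = €113,509.6840…
Penalties + interest = €120,000.0096 + €113,509.6840… = €233,509.69

€233,509.69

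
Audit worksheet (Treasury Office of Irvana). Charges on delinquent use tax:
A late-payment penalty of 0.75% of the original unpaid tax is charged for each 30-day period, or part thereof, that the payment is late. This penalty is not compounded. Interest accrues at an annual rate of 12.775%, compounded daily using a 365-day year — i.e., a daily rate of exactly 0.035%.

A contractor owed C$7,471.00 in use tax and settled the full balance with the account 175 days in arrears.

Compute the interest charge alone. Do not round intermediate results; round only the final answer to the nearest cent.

Interest: C$7,471.00 × ((1 + 0.00035)^175 − 1) = C$7,471.00 × 0.06315328… = C$471.8181…

C$471.82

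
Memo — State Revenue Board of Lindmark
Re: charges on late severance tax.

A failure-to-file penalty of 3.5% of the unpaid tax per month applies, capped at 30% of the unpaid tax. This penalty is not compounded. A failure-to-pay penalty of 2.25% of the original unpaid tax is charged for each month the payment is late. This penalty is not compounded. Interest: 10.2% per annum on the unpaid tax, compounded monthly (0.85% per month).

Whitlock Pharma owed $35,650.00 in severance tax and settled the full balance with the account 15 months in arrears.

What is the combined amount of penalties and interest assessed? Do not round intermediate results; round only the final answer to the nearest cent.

Failure-to-file: 15 × 3.5% × $35,650.00 = $18,716.25, capped at 30% × $35,650.00 = $10,695.00
Failure-to-pay penalty = 2.25% × $35,650.00 × 15 mo = $12,031.88…
Interest: $35,650.00 × ((1 + 0.0085)^15 − 1) = $35,650.00 × 0.1353729… = $4,826.0452…
Penalties + interest = $22,726.8750 + $4,826.0452… = $27,552.92

$27,552.92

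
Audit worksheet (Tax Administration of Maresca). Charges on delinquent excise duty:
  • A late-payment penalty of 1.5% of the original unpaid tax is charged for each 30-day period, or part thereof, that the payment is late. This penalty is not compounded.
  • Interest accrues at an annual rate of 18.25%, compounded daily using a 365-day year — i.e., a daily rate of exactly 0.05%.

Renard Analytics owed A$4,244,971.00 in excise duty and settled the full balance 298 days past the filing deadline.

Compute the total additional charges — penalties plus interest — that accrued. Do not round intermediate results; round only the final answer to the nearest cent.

A$1,318,614.36

Penalty periods: ⌈298/30⌉ = 10; penalty = 10 × 1.5% × A$4,244,971.00 = A$636,745.65
Interest: A$4,244,971.00 × ((1 + 0.0005)^298 − 1) = A$4,244,971.00 × 0.16062977… = A$681,868.7126…
Penalties + interest = A$636,745.6500 + A$681,868.7126… = A$1,318,614.36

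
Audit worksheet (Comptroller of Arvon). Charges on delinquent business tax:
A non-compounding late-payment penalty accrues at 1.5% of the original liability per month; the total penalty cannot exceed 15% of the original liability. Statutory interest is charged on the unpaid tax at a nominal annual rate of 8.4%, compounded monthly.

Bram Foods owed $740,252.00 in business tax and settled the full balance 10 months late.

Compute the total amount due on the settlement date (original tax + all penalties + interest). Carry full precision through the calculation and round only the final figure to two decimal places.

$904,770.54

Penalty (uncapped): 10 × 1.5% × $740,252.00 = $111,037.80; cap = 15% × $740,252.00 = $111,037.80 → penalty = $111,037.80
Interest (8.4%/yr ÷ 12 = 0.7%/month): $740,252.00 × ((1 + 0.007)^10 − 1) = $53,480.7408…
Total = $740,252.00 + $111,037.8000 + $53,480.7408… = $904,770.54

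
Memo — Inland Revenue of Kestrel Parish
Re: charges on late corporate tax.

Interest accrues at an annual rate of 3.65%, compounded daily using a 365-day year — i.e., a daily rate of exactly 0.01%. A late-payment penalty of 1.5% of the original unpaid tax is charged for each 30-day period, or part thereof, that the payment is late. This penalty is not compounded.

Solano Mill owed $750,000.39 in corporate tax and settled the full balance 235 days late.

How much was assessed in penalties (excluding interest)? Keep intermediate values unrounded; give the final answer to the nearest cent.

Penalty periods: ⌈235/30⌉ = 8; penalty = 8 × 1.5% × $750,000.39 = $90,000.05…

$90,000.05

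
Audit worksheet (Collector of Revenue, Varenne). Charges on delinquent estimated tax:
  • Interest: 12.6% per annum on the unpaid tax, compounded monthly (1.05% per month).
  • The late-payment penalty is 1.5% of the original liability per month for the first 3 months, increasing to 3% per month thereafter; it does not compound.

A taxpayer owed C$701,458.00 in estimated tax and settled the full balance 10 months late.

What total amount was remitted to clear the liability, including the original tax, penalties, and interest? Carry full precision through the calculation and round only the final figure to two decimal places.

C$957,562.24

Penalty, months 1–3: 3 × 1.5% × C$701,458.00 = C$31,565.61
Penalty, months 4–10: 7 × 3% × C$701,458.00 = C$147,306.18
Interest: C$701,458.00 × ((1 + 0.0105)^10 − 1) = C$701,458.00 × 0.1101028… = C$77,232.4548…
Total = C$701,458.00 + C$178,871.7900 + C$77,232.4548… = C$957,562.24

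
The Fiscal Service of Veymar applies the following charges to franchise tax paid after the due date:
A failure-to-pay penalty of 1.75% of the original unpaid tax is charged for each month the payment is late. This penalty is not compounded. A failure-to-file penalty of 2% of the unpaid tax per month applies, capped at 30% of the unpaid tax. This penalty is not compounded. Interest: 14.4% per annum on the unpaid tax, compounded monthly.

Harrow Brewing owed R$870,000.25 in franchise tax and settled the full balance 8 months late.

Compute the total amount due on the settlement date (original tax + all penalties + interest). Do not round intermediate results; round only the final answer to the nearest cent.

Failure-to-file: 8 × 2% × R$870,000.25 = R$139,200.04 (under the 30% cap)
Failure-to-pay penalty = 1.75% × R$870,000.25 × 8 mo = R$121,800.04…
Interest (14.4%/yr ÷ 12 = 1.2%/month): R$870,000.25 × ((1 + 0.012)^8 − 1) = R$87,113.3282…
Total = R$870,000.25 + R$261,000.0750 + R$87,113.3282… = R$1,218,113.65

R$1,218,113.65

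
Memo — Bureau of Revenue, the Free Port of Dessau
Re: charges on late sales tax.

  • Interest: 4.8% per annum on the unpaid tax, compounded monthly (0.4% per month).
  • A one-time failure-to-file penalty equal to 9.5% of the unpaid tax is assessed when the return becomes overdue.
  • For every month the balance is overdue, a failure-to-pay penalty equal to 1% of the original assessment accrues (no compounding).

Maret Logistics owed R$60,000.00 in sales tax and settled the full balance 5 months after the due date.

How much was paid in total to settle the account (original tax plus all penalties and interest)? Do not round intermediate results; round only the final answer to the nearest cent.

Failure-to-file penalty: 9.5% × R$60,000.00 = R$5,700.00
Failure-to-pay penalty = 1% × R$60,000.00 × 5 mo = R$3,000.00
Interest: R$60,000.00 × ((1 + 0.004)^5 − 1) = R$60,000.00 × 0.0201606… = R$1,209.6385…
Total = R$60,000.00 + R$8,700.0000 + R$1,209.6385… = R$69,909.64

R$69,909.64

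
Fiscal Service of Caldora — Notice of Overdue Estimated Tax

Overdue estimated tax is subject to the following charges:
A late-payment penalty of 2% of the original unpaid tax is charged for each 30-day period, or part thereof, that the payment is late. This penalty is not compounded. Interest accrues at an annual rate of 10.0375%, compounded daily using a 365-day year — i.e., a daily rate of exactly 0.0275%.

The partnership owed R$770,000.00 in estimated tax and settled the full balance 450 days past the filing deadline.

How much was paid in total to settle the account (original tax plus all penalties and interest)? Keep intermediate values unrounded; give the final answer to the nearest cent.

Penalty periods: ⌈450/30⌉ = 15; penalty = 15 × 2% × R$770,000.00 = R$231,000.00
Interest: R$770,000.00 × ((1 + 0.000275)^450 − 1) = R$770,000.00 × 0.13171365… = R$101,419.5097…
Total = R$770,000.00 + R$231,000.0000 + R$101,419.5097… = R$1,102,419.51

R$1,102,419.51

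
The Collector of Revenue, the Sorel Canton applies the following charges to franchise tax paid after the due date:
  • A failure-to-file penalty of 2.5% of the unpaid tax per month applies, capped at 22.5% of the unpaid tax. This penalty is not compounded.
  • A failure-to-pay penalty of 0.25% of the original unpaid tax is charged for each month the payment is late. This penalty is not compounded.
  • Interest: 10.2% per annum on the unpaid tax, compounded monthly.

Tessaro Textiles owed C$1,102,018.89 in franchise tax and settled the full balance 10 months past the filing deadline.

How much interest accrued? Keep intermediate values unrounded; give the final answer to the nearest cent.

C$97,336.98

Interest (10.2%/yr ÷ 12 = 0.85%/month): C$1,102,018.89 × ((1 + 0.0085)^10 − 1) = C$97,336.9783…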